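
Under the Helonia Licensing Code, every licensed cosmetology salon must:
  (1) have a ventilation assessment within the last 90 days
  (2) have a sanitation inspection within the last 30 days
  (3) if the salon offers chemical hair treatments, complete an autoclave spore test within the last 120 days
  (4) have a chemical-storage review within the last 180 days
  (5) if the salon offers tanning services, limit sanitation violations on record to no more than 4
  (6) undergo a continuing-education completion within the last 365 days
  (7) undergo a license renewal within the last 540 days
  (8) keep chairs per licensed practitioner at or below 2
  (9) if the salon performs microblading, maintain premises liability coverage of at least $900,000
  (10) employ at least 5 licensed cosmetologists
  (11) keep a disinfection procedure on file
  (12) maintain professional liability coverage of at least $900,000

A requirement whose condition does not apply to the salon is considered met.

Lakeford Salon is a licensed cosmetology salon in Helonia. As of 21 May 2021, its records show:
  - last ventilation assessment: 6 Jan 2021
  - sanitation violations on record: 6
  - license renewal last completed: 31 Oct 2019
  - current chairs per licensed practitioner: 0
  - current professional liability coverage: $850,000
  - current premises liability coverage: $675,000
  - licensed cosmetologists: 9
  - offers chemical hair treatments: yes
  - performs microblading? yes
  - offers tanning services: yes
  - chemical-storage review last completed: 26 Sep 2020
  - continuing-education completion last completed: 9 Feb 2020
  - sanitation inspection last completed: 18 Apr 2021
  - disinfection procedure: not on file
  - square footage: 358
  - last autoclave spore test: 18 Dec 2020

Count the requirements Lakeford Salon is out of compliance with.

10

1. ventilation assessment 135 days ago vs limit 90 → not met
2. sanitation inspection 33 days ago vs limit 30 → not met
3. condition 'offers chemical hair treatments' holds; autoclave spore test 154 days ago vs limit 120 → not met
4. chemical-storage review 237 days ago vs limit 180 → not met
5. condition 'offers tanning services' holds; sanitation violations on record 6 > 4 → not met
6. continuing-education completion 467 days ago vs limit 365 → not met
7. license renewal 568 days ago vs limit 540 → not met
8. chairs per licensed practitioner 0 ≤ 2 → met
9. condition 'performs microblading' holds; premises liability coverage $675,000 < $900,000 → not met
10. licensed cosmetologists 9 ≥ 5 → met
11. disinfection procedure absent → not met
12. professional liability coverage $850,000 < $900,000 → not met
Not met: 10 of 12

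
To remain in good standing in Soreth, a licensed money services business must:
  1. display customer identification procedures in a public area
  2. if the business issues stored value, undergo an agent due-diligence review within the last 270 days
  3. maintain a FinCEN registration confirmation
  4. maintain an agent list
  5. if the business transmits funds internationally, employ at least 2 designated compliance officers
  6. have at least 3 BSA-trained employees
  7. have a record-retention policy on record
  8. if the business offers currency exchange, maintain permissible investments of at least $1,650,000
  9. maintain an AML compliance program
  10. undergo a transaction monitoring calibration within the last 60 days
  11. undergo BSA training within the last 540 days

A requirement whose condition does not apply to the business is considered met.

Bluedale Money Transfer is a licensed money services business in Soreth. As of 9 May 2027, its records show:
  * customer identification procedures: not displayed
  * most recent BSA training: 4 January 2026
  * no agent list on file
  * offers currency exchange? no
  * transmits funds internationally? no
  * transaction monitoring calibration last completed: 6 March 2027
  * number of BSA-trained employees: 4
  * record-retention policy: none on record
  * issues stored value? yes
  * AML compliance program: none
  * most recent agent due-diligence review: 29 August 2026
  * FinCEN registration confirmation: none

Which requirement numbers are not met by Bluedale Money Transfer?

1, 3, 4, 7, 9, 10

1. customer identification procedures absent → not met
2. condition 'issues stored value' holds; agent due-diligence review 253 days ago vs limit 270 → met
3. FinCEN registration confirmation absent → not met
4. agent list absent → not met
5. condition 'transmits funds internationally' does not hold → requirement n/a → met
6. BSA-trained employees 4 ≥ 3 → met
7. record-retention policy absent → not met
8. condition 'offers currency exchange' does not hold → requirement n/a → met
9. AML compliance program absent → not met
10. transaction monitoring calibration 64 days ago vs limit 60 → not met
11. BSA training 490 days ago vs limit 540 → met
Not met: 1, 3, 4, 7, 9, 10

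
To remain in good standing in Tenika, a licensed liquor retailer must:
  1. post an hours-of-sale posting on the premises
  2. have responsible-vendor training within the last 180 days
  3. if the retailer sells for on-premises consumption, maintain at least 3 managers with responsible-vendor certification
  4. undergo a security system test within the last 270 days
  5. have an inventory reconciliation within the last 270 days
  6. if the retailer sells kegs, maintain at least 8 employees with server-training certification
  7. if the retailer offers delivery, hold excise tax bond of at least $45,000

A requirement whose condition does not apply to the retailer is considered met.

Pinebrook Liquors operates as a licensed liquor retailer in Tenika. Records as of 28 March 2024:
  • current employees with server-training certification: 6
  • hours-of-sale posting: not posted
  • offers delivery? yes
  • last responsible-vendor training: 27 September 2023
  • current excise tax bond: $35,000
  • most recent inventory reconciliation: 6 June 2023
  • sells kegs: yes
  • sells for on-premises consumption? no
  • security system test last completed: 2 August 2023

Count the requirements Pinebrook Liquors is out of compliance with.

1. hours-of-sale posting absent → not met
2. responsible-vendor training 183 days ago vs limit 180 → not met
3. condition 'sells for on-premises consumption' does not hold → requirement n/a → met
4. security system test 239 days ago vs limit 270 → met
5. inventory reconciliation 296 days ago vs limit 270 → not met
6. condition 'sells kegs' holds; employees with server-training certification 6 < 8 → not met
7. condition 'offers delivery' holds; excise tax bond $35,000 < $45,000 → not met
Not met: 5 of 7

5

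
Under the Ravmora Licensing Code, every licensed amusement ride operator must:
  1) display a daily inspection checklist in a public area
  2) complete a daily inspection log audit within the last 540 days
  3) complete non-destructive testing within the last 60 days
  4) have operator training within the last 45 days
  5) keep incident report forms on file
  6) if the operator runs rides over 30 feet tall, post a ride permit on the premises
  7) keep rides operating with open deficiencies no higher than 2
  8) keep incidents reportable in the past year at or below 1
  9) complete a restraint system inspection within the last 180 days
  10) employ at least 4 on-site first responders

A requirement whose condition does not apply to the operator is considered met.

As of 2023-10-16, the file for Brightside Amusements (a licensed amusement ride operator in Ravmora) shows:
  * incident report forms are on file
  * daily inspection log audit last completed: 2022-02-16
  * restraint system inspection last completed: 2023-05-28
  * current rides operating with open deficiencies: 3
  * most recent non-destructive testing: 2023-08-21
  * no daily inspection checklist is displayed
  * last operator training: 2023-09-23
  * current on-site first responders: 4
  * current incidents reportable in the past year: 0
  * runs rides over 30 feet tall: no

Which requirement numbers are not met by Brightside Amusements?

1. daily inspection checklist absent → not met
2. daily inspection log audit 607 days ago vs limit 540 → not met
3. non-destructive testing 56 days ago vs limit 60 → met
4. operator training 23 days ago vs limit 45 → met
5. incident report forms present → met
6. condition 'runs rides over 30 feet tall' does not hold → requirement n/a → met
7. rides operating with open deficiencies 3 > 2 → not met
8. incidents reportable in the past year 0 ≤ 1 → met
9. restraint system inspection 141 days ago vs limit 180 → met
10. on-site first responders 4 ≥ 4 → met
Not met: 1, 2, 7

1, 2, 7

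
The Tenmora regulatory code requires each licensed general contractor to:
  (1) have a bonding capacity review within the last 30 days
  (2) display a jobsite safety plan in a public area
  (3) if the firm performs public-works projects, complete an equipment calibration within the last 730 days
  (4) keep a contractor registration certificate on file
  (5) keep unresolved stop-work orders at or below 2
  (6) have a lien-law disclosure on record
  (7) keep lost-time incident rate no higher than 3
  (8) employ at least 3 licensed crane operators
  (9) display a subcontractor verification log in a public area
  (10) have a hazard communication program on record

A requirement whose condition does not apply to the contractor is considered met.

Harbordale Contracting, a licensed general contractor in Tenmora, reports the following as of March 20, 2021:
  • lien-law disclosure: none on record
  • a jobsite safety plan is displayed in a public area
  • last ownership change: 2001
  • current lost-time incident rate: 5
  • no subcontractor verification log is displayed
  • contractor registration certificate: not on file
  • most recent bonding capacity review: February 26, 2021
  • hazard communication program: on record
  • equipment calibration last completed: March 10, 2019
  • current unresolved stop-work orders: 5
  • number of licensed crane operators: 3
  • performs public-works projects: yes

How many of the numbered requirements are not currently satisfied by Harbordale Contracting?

1. bonding capacity review 22 days ago vs limit 30 → met
2. jobsite safety plan present → met
3. condition 'performs public-works projects' holds; equipment calibration 741 days ago vs limit 730 → not met
4. contractor registration certificate absent → not met
5. unresolved stop-work orders 5 > 2 → not met
6. lien-law disclosure absent → not met
7. lost-time incident rate 5 > 3 → not met
8. licensed crane operators 3 ≥ 3 → met
9. subcontractor verification log absent → not met
10. hazard communication program present → met
Not met: 6 of 10

6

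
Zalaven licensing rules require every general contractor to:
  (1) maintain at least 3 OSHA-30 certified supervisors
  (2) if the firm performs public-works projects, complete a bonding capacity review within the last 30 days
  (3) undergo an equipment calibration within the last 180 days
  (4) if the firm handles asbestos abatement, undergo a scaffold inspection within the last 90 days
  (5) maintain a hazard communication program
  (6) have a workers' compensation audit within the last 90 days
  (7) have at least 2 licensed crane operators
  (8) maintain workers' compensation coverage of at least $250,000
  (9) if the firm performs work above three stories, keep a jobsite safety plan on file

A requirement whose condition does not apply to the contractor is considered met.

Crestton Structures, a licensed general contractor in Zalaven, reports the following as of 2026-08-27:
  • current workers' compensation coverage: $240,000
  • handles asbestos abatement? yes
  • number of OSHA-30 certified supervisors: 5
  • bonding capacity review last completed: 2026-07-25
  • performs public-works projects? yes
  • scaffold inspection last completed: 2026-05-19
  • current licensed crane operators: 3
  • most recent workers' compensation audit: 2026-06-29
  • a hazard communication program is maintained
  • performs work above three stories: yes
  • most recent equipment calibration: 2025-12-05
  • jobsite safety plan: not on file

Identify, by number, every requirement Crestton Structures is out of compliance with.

2, 3, 4, 8, 9

1. OSHA-30 certified supervisors 5 ≥ 3 → met
2. condition 'performs public-works projects' holds; bonding capacity review 33 days ago vs limit 30 → not met
3. equipment calibration 265 days ago vs limit 180 → not met
4. condition 'handles asbestos abatement' holds; scaffold inspection 100 days ago vs limit 90 → not met
5. hazard communication program present → met
6. workers' compensation audit 59 days ago vs limit 90 → met
7. licensed crane operators 3 ≥ 2 → met
8. workers' compensation coverage $240,000 < $250,000 → not met
9. condition 'performs work above three stories' holds; jobsite safety plan absent → not met
Not met: 2, 3, 4, 8, 9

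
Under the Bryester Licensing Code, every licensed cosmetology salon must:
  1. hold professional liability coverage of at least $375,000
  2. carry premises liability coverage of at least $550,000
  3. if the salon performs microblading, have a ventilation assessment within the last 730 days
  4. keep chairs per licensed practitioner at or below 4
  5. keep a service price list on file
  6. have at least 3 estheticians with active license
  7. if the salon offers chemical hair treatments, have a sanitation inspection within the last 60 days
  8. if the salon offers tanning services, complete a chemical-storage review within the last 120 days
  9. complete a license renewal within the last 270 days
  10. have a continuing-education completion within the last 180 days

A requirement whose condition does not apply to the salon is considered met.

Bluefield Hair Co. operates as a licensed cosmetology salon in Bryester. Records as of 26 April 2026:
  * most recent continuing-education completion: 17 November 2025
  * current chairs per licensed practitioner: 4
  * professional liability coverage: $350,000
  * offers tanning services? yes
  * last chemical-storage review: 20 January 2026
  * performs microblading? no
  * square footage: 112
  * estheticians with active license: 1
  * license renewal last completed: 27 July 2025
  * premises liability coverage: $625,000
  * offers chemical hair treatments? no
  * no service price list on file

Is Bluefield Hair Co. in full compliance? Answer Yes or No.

No

1. professional liability coverage $350,000 < $375,000 → not met
2. premises liability coverage $625,000 ≥ $550,000 → met
3. condition 'performs microblading' does not hold → requirement n/a → met
4. chairs per licensed practitioner 4 ≤ 4 → met
5. service price list absent → not met
6. estheticians with active license 1 < 3 → not met
7. condition 'offers chemical hair treatments' does not hold → requirement n/a → met
8. condition 'offers tanning services' holds; chemical-storage review 96 days ago vs limit 120 → met
9. license renewal 273 days ago vs limit 270 → not met
10. continuing-education completion 160 days ago vs limit 180 → met
Not met: 1, 5, 6, 9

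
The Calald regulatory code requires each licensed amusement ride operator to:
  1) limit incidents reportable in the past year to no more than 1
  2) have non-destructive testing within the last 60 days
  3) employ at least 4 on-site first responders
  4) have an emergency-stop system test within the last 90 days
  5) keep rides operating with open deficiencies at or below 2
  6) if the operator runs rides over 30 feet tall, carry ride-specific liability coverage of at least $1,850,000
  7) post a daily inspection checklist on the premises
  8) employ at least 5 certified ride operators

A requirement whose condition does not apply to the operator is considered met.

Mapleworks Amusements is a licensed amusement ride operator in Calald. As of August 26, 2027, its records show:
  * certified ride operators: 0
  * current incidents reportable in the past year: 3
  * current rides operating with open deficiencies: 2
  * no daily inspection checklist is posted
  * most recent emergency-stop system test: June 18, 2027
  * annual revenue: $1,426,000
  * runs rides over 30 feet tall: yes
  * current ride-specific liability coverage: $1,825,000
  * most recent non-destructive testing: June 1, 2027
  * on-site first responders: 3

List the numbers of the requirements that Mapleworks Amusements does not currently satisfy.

1. incidents reportable in the past year 3 > 1 → not met
2. non-destructive testing 86 days ago vs limit 60 → not met
3. on-site first responders 3 < 4 → not met
4. emergency-stop system test 69 days ago vs limit 90 → met
5. rides operating with open deficiencies 2 ≤ 2 → met
6. condition 'runs rides over 30 feet tall' holds; ride-specific liability coverage $1,825,000 < $1,850,000 → not met
7. daily inspection checklist absent → not met
8. certified ride operators 0 < 5 → not met
Not met: 1, 2, 3, 6, 7, 8

1, 2, 3, 6, 7, 8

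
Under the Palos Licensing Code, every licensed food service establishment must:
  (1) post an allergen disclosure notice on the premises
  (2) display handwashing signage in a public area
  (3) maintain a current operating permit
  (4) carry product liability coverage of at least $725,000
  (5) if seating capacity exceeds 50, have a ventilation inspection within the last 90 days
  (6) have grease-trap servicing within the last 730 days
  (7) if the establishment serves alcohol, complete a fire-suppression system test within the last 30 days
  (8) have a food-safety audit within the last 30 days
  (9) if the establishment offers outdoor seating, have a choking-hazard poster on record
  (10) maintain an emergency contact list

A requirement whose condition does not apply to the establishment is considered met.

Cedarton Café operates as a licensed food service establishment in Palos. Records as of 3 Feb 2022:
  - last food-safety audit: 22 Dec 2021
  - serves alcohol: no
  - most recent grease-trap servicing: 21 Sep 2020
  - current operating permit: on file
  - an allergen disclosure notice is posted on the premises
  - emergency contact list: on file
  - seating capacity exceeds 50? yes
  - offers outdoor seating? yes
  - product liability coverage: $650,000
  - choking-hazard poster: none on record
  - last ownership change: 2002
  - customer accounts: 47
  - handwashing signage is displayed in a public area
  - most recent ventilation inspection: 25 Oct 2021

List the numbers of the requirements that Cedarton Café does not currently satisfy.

1. allergen disclosure notice present → met
2. handwashing signage present → met
3. current operating permit present → met
4. product liability coverage $650,000 < $725,000 → not met
5. condition 'seating capacity exceeds 50' holds; ventilation inspection 101 days ago vs limit 90 → not met
6. grease-trap servicing 500 days ago vs limit 730 → met
7. condition 'serves alcohol' does not hold → requirement n/a → met
8. food-safety audit 43 days ago vs limit 30 → not met
9. condition 'offers outdoor seating' holds; choking-hazard poster absent → not met
10. emergency contact list present → met
Not met: 4, 5, 8, 9

4, 5, 8, 9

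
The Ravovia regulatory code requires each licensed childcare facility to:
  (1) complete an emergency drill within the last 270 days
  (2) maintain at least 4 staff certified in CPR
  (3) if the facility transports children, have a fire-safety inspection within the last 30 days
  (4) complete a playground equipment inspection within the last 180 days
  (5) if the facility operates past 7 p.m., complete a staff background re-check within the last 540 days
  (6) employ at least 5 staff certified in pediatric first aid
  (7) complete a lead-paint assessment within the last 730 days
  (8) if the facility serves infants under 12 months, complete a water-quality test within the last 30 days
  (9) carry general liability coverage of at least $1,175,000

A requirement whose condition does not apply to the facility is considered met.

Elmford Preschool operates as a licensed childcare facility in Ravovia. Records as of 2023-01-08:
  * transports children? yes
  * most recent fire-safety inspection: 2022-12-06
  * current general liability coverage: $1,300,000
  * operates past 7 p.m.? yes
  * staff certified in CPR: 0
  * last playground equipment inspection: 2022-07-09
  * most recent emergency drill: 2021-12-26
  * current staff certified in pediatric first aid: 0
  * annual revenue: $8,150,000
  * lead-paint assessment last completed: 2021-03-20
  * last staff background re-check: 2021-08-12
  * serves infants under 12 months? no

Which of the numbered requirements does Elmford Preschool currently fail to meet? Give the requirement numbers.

1, 2, 3, 4, 6

1. emergency drill 378 days ago vs limit 270 → not met
2. staff certified in CPR 0 < 4 → not met
3. condition 'transports children' holds; fire-safety inspection 33 days ago vs limit 30 → not met
4. playground equipment inspection 183 days ago vs limit 180 → not met
5. condition 'operates past 7 p.m.' holds; staff background re-check 514 days ago vs limit 540 → met
6. staff certified in pediatric first aid 0 < 5 → not met
7. lead-paint assessment 659 days ago vs limit 730 → met
8. condition 'serves infants under 12 months' does not hold → requirement n/a → met
9. general liability coverage $1,300,000 ≥ $1,175,000 → met
Not met: 1, 2, 3, 4, 6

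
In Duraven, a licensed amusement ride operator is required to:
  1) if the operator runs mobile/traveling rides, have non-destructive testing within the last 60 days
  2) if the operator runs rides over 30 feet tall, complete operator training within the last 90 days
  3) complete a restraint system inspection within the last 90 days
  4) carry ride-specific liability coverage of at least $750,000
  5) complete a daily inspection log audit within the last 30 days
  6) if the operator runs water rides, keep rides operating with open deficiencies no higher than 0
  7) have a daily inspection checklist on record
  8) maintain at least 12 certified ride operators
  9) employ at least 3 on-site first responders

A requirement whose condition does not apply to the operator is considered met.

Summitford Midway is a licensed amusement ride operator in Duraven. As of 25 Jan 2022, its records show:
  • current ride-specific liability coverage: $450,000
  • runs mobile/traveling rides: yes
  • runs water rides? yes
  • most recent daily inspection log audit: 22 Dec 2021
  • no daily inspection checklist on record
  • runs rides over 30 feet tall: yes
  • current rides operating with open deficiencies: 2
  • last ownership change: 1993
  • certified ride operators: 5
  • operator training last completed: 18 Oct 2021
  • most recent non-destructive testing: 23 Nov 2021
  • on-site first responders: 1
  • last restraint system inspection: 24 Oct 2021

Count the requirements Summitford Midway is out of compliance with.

1. condition 'runs mobile/traveling rides' holds; non-destructive testing 63 days ago vs limit 60 → not met
2. condition 'runs rides over 30 feet tall' holds; operator training 99 days ago vs limit 90 → not met
3. restraint system inspection 93 days ago vs limit 90 → not met
4. ride-specific liability coverage $450,000 < $750,000 → not met
5. daily inspection log audit 34 days ago vs limit 30 → not met
6. condition 'runs water rides' holds; rides operating with open deficiencies 2 > 0 → not met
7. daily inspection checklist absent → not met
8. certified ride operators 5 < 12 → not met
9. on-site first responders 1 < 3 → not met
Not met: 9 of 9

9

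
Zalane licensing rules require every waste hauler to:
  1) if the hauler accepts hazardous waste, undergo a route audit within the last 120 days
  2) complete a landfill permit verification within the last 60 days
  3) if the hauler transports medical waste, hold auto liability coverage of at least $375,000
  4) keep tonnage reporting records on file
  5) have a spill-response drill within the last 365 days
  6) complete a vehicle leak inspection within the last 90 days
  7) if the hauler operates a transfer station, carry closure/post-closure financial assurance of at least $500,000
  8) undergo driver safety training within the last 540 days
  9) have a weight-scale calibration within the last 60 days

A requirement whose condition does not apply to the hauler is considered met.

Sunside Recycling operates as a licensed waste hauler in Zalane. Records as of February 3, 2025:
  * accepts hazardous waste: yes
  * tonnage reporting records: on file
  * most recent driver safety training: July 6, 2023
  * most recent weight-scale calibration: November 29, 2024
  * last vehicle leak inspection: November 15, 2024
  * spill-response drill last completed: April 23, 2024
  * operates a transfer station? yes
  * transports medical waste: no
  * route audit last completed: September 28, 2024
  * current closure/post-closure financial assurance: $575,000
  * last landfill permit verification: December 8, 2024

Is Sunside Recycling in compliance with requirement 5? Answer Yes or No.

Yes

5. spill-response drill 286 days ago vs limit 365 → met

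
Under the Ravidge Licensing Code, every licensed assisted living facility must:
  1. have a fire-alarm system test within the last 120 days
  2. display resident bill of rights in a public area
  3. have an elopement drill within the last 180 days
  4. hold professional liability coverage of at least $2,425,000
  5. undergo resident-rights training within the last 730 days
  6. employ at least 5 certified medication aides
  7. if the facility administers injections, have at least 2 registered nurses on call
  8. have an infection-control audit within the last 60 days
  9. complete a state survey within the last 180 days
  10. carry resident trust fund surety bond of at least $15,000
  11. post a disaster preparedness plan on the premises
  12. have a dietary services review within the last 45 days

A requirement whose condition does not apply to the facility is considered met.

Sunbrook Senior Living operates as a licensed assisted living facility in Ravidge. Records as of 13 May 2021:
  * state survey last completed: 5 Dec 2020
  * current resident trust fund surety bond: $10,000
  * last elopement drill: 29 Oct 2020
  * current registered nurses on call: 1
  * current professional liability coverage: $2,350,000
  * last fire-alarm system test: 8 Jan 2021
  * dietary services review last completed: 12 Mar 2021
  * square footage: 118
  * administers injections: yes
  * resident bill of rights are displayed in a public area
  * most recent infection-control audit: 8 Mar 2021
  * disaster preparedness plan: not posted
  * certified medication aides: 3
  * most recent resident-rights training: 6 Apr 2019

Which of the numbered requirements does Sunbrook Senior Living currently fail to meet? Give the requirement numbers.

1. fire-alarm system test 125 days ago vs limit 120 → not met
2. resident bill of rights present → met
3. elopement drill 196 days ago vs limit 180 → not met
4. professional liability coverage $2,350,000 < $2,425,000 → not met
5. resident-rights training 768 days ago vs limit 730 → not met
6. certified medication aides 3 < 5 → not met
7. condition 'administers injections' holds; registered nurses on call 1 < 2 → not met
8. infection-control audit 66 days ago vs limit 60 → not met
9. state survey 159 days ago vs limit 180 → met
10. resident trust fund surety bond $10,000 < $15,000 → not met
11. disaster preparedness plan absent → not met
12. dietary services review 62 days ago vs limit 45 → not met
Not met: 1, 3, 4, 5, 6, 7, 8, 10, 11, 12

1, 3, 4, 5, 6, 7, 8, 10, 11, 12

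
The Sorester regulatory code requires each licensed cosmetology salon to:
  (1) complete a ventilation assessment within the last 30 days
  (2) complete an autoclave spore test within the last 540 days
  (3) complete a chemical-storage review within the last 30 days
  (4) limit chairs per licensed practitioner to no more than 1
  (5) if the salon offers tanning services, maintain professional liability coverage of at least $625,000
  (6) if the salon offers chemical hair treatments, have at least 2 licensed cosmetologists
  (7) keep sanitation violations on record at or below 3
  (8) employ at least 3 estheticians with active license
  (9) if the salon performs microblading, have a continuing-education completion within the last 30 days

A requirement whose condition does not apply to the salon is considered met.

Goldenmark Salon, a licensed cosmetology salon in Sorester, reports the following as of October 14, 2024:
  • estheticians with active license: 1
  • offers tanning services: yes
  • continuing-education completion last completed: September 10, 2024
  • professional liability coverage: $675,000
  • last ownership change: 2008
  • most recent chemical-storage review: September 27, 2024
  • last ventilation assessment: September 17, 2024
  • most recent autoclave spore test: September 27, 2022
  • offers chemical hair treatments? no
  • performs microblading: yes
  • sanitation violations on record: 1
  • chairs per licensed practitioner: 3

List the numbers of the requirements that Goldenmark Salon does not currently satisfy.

1. ventilation assessment 27 days ago vs limit 30 → met
2. autoclave spore test 748 days ago vs limit 540 → not met
3. chemical-storage review 17 days ago vs limit 30 → met
4. chairs per licensed practitioner 3 > 1 → not met
5. condition 'offers tanning services' holds; professional liability coverage $675,000 ≥ $625,000 → met
6. condition 'offers chemical hair treatments' does not hold → requirement n/a → met
7. sanitation violations on record 1 ≤ 3 → met
8. estheticians with active license 1 < 3 → not met
9. condition 'performs microblading' holds; continuing-education completion 34 days ago vs limit 30 → not met
Not met: 2, 4, 8, 9

2, 4, 8, 9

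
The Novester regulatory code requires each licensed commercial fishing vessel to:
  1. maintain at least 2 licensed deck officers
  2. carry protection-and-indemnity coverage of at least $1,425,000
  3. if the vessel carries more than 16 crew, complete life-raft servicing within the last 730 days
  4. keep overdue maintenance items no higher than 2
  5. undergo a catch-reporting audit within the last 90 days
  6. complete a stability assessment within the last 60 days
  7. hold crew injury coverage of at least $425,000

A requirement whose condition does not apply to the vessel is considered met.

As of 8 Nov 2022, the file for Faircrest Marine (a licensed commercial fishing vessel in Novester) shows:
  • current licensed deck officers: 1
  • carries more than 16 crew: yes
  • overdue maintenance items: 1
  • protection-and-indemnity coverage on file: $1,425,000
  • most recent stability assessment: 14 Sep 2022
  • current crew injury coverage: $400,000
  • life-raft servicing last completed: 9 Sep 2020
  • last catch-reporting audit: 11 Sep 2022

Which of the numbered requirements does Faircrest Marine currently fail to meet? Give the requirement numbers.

1. licensed deck officers 1 < 2 → not met
2. protection-and-indemnity coverage $1,425,000 ≥ $1,425,000 → met
3. condition 'carries more than 16 crew' holds; life-raft servicing 790 days ago vs limit 730 → not met
4. overdue maintenance items 1 ≤ 2 → met
5. catch-reporting audit 58 days ago vs limit 90 → met
6. stability assessment 55 days ago vs limit 60 → met
7. crew injury coverage $400,000 < $425,000 → not met
Not met: 1, 3, 7

1, 3, 7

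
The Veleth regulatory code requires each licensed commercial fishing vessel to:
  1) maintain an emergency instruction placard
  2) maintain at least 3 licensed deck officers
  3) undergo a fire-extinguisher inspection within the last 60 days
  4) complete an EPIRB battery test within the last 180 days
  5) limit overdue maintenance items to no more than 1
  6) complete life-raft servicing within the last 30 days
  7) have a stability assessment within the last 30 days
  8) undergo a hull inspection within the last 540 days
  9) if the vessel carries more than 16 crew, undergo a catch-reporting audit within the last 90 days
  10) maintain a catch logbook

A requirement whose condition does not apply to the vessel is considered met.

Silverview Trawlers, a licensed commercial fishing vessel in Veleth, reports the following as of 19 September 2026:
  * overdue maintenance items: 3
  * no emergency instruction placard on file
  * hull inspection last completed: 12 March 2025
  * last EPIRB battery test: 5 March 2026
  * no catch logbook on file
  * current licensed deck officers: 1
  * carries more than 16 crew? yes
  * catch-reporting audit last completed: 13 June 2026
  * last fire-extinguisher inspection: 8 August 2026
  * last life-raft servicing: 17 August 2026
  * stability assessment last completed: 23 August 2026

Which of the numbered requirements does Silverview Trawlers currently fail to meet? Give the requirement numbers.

1, 2, 4, 5, 6, 8, 9, 10

1. emergency instruction placard absent → not met
2. licensed deck officers 1 < 3 → not met
3. fire-extinguisher inspection 42 days ago vs limit 60 → met
4. EPIRB battery test 198 days ago vs limit 180 → not met
5. overdue maintenance items 3 > 1 → not met
6. life-raft servicing 33 days ago vs limit 30 → not met
7. stability assessment 27 days ago vs limit 30 → met
8. hull inspection 556 days ago vs limit 540 → not met
9. condition 'carries more than 16 crew' holds; catch-reporting audit 98 days ago vs limit 90 → not met
10. catch logbook absent → not met
Not met: 1, 2, 4, 5, 6, 8, 9, 10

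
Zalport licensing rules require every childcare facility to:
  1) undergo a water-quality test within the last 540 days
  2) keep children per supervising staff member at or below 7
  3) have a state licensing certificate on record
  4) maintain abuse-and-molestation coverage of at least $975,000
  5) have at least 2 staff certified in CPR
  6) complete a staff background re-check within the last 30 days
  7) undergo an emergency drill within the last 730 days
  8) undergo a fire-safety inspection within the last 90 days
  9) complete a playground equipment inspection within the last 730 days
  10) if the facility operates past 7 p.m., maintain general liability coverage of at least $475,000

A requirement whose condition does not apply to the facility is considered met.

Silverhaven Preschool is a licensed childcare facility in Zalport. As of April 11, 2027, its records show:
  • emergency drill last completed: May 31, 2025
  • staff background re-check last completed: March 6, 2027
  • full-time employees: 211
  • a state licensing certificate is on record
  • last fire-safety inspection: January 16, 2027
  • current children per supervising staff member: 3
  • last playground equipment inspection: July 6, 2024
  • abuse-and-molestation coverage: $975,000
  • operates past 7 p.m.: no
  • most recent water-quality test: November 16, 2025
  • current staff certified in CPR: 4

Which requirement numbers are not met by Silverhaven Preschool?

6, 9

1. water-quality test 511 days ago vs limit 540 → met
2. children per supervising staff member 3 ≤ 7 → met
3. state licensing certificate present → met
4. abuse-and-molestation coverage $975,000 ≥ $975,000 → met
5. staff certified in CPR 4 ≥ 2 → met
6. staff background re-check 36 days ago vs limit 30 → not met
7. emergency drill 680 days ago vs limit 730 → met
8. fire-safety inspection 85 days ago vs limit 90 → met
9. playground equipment inspection 1009 days ago vs limit 730 → not met
10. condition 'operates past 7 p.m.' does not hold → requirement n/a → met
Not met: 6, 9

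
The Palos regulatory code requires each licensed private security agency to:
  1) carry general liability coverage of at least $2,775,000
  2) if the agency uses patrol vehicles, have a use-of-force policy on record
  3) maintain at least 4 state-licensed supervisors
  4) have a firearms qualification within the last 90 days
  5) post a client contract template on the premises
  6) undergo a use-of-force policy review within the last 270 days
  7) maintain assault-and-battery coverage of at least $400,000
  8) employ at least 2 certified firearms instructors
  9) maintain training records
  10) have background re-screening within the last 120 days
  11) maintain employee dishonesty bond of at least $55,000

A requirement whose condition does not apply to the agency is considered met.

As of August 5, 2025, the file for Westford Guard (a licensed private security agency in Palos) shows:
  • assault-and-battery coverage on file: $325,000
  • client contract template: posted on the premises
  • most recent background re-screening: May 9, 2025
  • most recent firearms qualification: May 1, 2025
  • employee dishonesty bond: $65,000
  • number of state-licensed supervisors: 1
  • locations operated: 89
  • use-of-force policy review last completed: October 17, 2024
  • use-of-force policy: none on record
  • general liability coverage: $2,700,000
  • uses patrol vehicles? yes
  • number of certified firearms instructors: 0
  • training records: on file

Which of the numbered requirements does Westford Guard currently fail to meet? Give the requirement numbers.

1. general liability coverage $2,700,000 < $2,775,000 → not met
2. condition 'uses patrol vehicles' holds; use-of-force policy absent → not met
3. state-licensed supervisors 1 < 4 → not met
4. firearms qualification 96 days ago vs limit 90 → not met
5. client contract template present → met
6. use-of-force policy review 292 days ago vs limit 270 → not met
7. assault-and-battery coverage $325,000 < $400,000 → not met
8. certified firearms instructors 0 < 2 → not met
9. training records present → met
10. background re-screening 88 days ago vs limit 120 → met
11. employee dishonesty bond $65,000 ≥ $55,000 → met
Not met: 1, 2, 3, 4, 6, 7, 8

1, 2, 3, 4, 6, 7, 8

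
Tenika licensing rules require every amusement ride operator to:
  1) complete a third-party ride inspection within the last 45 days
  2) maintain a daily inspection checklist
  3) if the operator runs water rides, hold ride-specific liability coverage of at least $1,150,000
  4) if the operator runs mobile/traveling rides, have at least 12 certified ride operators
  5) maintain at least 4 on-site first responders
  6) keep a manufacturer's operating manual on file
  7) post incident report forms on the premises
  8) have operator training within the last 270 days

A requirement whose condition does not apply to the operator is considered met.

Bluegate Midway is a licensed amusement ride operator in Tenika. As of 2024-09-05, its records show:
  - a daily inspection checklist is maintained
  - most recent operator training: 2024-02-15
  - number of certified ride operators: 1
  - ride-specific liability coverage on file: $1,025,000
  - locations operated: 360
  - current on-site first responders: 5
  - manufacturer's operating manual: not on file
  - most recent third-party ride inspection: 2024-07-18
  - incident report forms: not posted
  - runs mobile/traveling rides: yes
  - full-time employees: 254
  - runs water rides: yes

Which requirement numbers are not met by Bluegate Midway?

1. third-party ride inspection 49 days ago vs limit 45 → not met
2. daily inspection checklist present → met
3. condition 'runs water rides' holds; ride-specific liability coverage $1,025,000 < $1,150,000 → not met
4. condition 'runs mobile/traveling rides' holds; certified ride operators 1 < 12 → not met
5. on-site first responders 5 ≥ 4 → met
6. manufacturer's operating manual absent → not met
7. incident report forms absent → not met
8. operator training 203 days ago vs limit 270 → met
Not met: 1, 3, 4, 6, 7

1, 3, 4, 6, 7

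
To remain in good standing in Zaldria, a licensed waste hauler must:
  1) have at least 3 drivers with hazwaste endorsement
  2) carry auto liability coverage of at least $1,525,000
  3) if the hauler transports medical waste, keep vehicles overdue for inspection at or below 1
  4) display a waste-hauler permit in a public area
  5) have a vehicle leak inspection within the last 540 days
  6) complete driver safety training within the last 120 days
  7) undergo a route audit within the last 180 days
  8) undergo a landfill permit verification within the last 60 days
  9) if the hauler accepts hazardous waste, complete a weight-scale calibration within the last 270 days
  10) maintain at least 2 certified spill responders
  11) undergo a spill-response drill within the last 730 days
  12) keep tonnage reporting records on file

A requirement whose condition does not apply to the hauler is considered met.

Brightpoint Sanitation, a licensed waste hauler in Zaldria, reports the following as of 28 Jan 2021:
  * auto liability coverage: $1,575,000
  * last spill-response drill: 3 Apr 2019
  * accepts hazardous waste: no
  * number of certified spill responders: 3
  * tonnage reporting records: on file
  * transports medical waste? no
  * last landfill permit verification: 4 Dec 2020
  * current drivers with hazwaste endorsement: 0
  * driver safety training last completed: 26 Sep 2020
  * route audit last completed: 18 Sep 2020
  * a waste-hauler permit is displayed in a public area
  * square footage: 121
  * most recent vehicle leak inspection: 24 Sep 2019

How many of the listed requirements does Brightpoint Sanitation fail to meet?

1. drivers with hazwaste endorsement 0 < 3 → not met
2. auto liability coverage $1,575,000 ≥ $1,525,000 → met
3. condition 'transports medical waste' does not hold → requirement n/a → met
4. waste-hauler permit present → met
5. vehicle leak inspection 492 days ago vs limit 540 → met
6. driver safety training 124 days ago vs limit 120 → not met
7. route audit 132 days ago vs limit 180 → met
8. landfill permit verification 55 days ago vs limit 60 → met
9. condition 'accepts hazardous waste' does not hold → requirement n/a → met
10. certified spill responders 3 ≥ 2 → met
11. spill-response drill 666 days ago vs limit 730 → met
12. tonnage reporting records present → met
Not met: 2 of 12

2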